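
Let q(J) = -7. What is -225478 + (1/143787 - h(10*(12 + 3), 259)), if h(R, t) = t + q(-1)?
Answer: -32457039509/143787 ≈ -2.2573e+5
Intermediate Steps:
h(R, t) = -7 + t (h(R, t) = t - 7 = -7 + t)
-225478 + (1/143787 - h(10*(12 + 3), 259)) = -225478 + (1/143787 - (-7 + 259)) = -225478 + (1/143787 - 1*252) = -225478 + (1/143787 - 252) = -225478 - 36234323/143787 = -32457039509/143787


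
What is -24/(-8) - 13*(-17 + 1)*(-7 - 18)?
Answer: -5197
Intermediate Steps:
-24/(-8) - 13*(-17 + 1)*(-7 - 18) = -24*(-⅛) - (-208)*(-25) = 3 - 13*400 = 3 - 5200 = -5197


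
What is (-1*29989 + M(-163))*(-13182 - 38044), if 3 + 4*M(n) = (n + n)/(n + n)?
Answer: 1536242127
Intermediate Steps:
M(n) = -1/2 (M(n) = -3/4 + ((n + n)/(n + n))/4 = -3/4 + ((2*n)/((2*n)))/4 = -3/4 + ((2*n)*(1/(2*n)))/4 = -3/4 + (1/4)*1 = -3/4 + 1/4 = -1/2)
(-1*29989 + M(-163))*(-13182 - 38044) = (-1*29989 - 1/2)*(-13182 - 38044) = (-29989 - 1/2)*(-51226) = -59979/2*(-51226) = 1536242127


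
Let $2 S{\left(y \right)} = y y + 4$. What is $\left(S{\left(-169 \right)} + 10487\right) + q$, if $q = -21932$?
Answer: $\frac{5675}{2} \approx 2837.5$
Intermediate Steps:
$S{\left(y \right)} = 2 + \frac{y^{2}}{2}$ ($S{\left(y \right)} = \frac{y y + 4}{2} = \frac{y^{2} + 4}{2} = \frac{4 + y^{2}}{2} = 2 + \frac{y^{2}}{2}$)
$\left(S{\left(-169 \right)} + 10487\right) + q = \left(\left(2 + \frac{\left(-169\right)^{2}}{2}\right) + 10487\right) - 21932 = \left(\left(2 + \frac{1}{2} \cdot 28561\right) + 10487\right) - 21932 = \left(\left(2 + \frac{28561}{2}\right) + 10487\right) - 21932 = \left(\frac{28565}{2} + 10487\right) - 21932 = \frac{49539}{2} - 21932 = \frac{5675}{2}$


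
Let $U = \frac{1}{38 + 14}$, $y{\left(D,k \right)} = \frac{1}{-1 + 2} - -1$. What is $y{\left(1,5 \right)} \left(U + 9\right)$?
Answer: $\frac{469}{26} \approx 18.038$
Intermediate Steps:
$y{\left(D,k \right)} = 2$ ($y{\left(D,k \right)} = 1^{-1} + 1 = 1 + 1 = 2$)
$U = \frac{1}{52} \approx 0.019231$
$y{\left(1,5 \right)} \left(U + 9\right) = 2 \left(\frac{1}{52} + 9\right) = 2 \cdot \frac{469}{52} = \frac{469}{26}$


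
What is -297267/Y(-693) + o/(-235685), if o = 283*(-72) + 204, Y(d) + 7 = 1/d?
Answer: 48552629290779/1143543620 ≈ 42458.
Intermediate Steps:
Y(d) = -7 + 1/d
o = -20172 (o = -20376 + 204 = -20172)
-297267/Y(-693) + o/(-235685) = -297267/(-7 + 1/(-693)) - 20172/(-235685) = -297267/(-7 - 1/693) - 20172*(-1/235685) = -297267/(-4852/693) + 20172/235685 = -297267*(-693/4852) + 20172/235685 = 206006031/4852 + 20172/235685 = 48552629290779/1143543620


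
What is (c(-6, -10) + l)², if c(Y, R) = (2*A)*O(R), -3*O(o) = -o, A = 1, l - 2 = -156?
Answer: 232324/9 ≈ 25814.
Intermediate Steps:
l = -154 (l = 2 - 156 = -154)
O(o) = o/3 (O(o) = -(-1)*o/3 = o/3)
c(Y, R) = 2*R/3 (c(Y, R) = (2*1)*(R/3) = 2*(R/3) = 2*R/3)
(c(-6, -10) + l)² = ((⅔)*(-10) - 154)² = (-20/3 - 154)² = (-482/3)² = 232324/9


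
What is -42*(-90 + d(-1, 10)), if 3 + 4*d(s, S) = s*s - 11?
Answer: 7833/2 ≈ 3916.5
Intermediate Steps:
d(s, S) = -7/2 + s²/4 (d(s, S) = -¾ + (s*s - 11)/4 = -¾ + (s² - 11)/4 = -¾ + (-11 + s²)/4 = -¾ + (-11/4 + s²/4) = -7/2 + s²/4)
-42*(-90 + d(-1, 10)) = -42*(-90 + (-7/2 + (¼)*(-1)²)) = -42*(-90 + (-7/2 + (¼)*1)) = -42*(-90 + (-7/2 + ¼)) = -42*(-90 - 13/4) = -42*(-373/4) = 7833/2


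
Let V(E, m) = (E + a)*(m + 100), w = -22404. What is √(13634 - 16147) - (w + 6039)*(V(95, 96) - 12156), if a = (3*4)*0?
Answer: 105783360 + I*√2513 ≈ 1.0578e+8 + 50.13*I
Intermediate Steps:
a = 0 (a = 12*0 = 0)
V(E, m) = E*(100 + m) (V(E, m) = (E + 0)*(m + 100) = E*(100 + m))
√(13634 - 16147) - (w + 6039)*(V(95, 96) - 12156) = √(13634 - 16147) - (-22404 + 6039)*(95*(100 + 96) - 12156) = √(-2513) - (-16365)*(95*196 - 12156) = I*√2513 - (-16365)*(18620 - 12156) = I*√2513 - (-16365)*6464 = I*√2513 - 1*(-105783360) = I*√2513 + 105783360 = 105783360 + I*√2513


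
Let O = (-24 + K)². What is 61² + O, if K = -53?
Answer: 9650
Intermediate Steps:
O = 5929 (O = (-24 - 53)² = (-77)² = 5929)
61² + O = 61² + 5929 = 3721 + 5929 = 9650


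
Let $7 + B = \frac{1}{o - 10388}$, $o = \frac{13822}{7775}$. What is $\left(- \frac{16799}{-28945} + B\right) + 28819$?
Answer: $\frac{67346296194042667}{2337392053710} \approx 28813.0$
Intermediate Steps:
$o = \frac{13822}{7775}$ ($o = 13822 \cdot \frac{1}{7775} = \frac{13822}{7775} \approx 1.7778$)
$B = - \frac{565277921}{80752878}$ ($B = -7 + \frac{1}{\frac{13822}{7775} - 10388} = -7 + \frac{1}{- \frac{80752878}{7775}} = -7 - \frac{7775}{80752878} = - \frac{565277921}{80752878} \approx -7.0001$)
$\left(- \frac{16799}{-28945} + B\right) + 28819 = \left(- \frac{16799}{-28945} - \frac{565277921}{80752878}\right) + 28819 = \left(\left(-16799\right) \left(- \frac{1}{28945}\right) - \frac{565277921}{80752878}\right) + 28819 = \left(\frac{16799}{28945} - \frac{565277921}{80752878}\right) + 28819 = - \frac{15005401825823}{2337392053710} + 28819 = \frac{67346296194042667}{2337392053710}$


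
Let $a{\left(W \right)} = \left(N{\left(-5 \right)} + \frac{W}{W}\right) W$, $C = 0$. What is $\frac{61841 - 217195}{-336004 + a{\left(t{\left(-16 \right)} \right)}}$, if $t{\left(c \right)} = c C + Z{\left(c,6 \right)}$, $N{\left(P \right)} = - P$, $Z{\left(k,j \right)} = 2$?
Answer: $\frac{77677}{167996} \approx 0.46237$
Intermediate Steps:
$t{\left(c \right)} = 2$ ($t{\left(c \right)} = c 0 + 2 = 0 + 2 = 2$)
$a{\left(W \right)} = 6 W$ ($a{\left(W \right)} = \left(\left(-1\right) \left(-5\right) + \frac{W}{W}\right) W = \left(5 + 1\right) W = 6 W$)
$\frac{61841 - 217195}{-336004 + a{\left(t{\left(-16 \right)} \right)}} = \frac{61841 - 217195}{-336004 + 6 \cdot 2} = - \frac{155354}{-336004 + 12} = - \frac{155354}{-335992} = \left(-155354\right) \left(- \frac{1}{335992}\right) = \frac{77677}{167996}$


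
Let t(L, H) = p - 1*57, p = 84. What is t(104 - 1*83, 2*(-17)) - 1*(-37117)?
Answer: 37144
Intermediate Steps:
t(L, H) = 27 (t(L, H) = 84 - 1*57 = 84 - 57 = 27)
t(104 - 1*83, 2*(-17)) - 1*(-37117) = 27 - 1*(-37117) = 27 + 37117 = 37144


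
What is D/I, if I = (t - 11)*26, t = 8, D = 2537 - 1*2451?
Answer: -43/39 ≈ -1.1026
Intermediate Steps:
D = 86 (D = 2537 - 2451 = 86)
I = -78 (I = (8 - 11)*26 = -3*26 = -78)
D/I = 86/(-78) = 86*(-1/78) = -43/39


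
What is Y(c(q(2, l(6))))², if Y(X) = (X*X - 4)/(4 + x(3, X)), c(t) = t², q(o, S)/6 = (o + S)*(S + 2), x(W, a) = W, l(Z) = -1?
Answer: 1669264/49 ≈ 34067.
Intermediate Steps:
q(o, S) = 6*(2 + S)*(S + o) (q(o, S) = 6*((o + S)*(S + 2)) = 6*((S + o)*(2 + S)) = 6*((2 + S)*(S + o)) = 6*(2 + S)*(S + o))
Y(X) = -4/7 + X²/7 (Y(X) = (X*X - 4)/(4 + 3) = (X² - 4)/7 = (-4 + X²)*(⅐) = -4/7 + X²/7)
Y(c(q(2, l(6))))² = (-4/7 + ((6*(-1)² + 12*(-1) + 12*2 + 6*(-1)*2)²)²/7)² = (-4/7 + ((6*1 - 12 + 24 - 12)²)²/7)² = (-4/7 + ((6 - 12 + 24 - 12)²)²/7)² = (-4/7 + (6²)²/7)² = (-4/7 + (⅐)*36²)² = (-4/7 + (⅐)*1296)² = (-4/7 + 1296/7)² = (1292/7)² = 1669264/49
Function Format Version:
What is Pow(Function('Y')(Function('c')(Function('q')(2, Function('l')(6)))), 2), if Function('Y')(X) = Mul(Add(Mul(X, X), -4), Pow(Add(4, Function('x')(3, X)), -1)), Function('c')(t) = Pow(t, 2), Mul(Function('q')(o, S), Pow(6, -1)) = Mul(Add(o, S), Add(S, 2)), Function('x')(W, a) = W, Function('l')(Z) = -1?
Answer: Rational(1669264, 49) ≈ 34067.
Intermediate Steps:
Function('q')(o, S) = Mul(6, Add(2, S), Add(S, o)) (Function('q')(o, S) = Mul(6, Mul(Add(o, S), Add(S, 2))) = Mul(6, Mul(Add(S, o), Add(2, S))) = Mul(6, Mul(Add(2, S), Add(S, o))) = Mul(6, Add(2, S), Add(S, o)))
Function('Y')(X) = Add(Rational(-4, 7), Mul(Rational(1, 7), Pow(X, 2))) (Function('Y')(X) = Mul(Add(Mul(X, X), -4), Pow(Add(4, 3), -1)) = Mul(Add(Pow(X, 2), -4), Pow(7, -1)) = Mul(Add(-4, Pow(X, 2)), Rational(1, 7)) = Add(Rational(-4, 7), Mul(Rational(1, 7), Pow(X, 2))))
Pow(Function('Y')(Function('c')(Function('q')(2, Function('l')(6)))), 2) = Pow(Add(Rational(-4, 7), Mul(Rational(1, 7), Pow(Pow(Add(Mul(6, Pow(-1, 2)), Mul(12, -1), Mul(12, 2), Mul(6, -1, 2)), 2), 2))), 2) = Pow(Add(Rational(-4, 7), Mul(Rational(1, 7), Pow(Pow(Add(Mul(6, 1), -12, 24, -12), 2), 2))), 2) = Pow(Add(Rational(-4, 7), Mul(Rational(1, 7), Pow(Pow(Add(6, -12, 24, -12), 2), 2))), 2) = Pow(Add(Rational(-4, 7), Mul(Rational(1, 7), Pow(Pow(6, 2), 2))), 2) = Pow(Add(Rational(-4, 7), Mul(Rational(1, 7), Pow(36, 2))), 2) = Pow(Add(Rational(-4, 7), Mul(Rational(1, 7), 1296)), 2) = Pow(Add(Rational(-4, 7), Rational(1296, 7)), 2) = Pow(Rational(1292, 7), 2) = Rational(1669264, 49)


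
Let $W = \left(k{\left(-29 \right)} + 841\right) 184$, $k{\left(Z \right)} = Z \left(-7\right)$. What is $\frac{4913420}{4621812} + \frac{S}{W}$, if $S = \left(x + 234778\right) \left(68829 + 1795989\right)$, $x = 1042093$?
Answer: $\frac{152849243168958923}{12330994416} \approx 1.2396 \cdot 10^{7}$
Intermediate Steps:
$k{\left(Z \right)} = - 7 Z$
$W = 192096$ ($W = \left(\left(-7\right) \left(-29\right) + 841\right) 184 = \left(203 + 841\right) 184 = 1044 \cdot 184 = 192096$)
$S = 2381132024478$ ($S = \left(1042093 + 234778\right) \left(68829 + 1795989\right) = 1276871 \cdot 1864818 = 2381132024478$)
$\frac{4913420}{4621812} + \frac{S}{W} = \frac{4913420}{4621812} + \frac{2381132024478}{192096} = 4913420 \cdot \frac{1}{4621812} + 2381132024478 \cdot \frac{1}{192096} = \frac{1228355}{1155453} + \frac{132285112471}{10672} = \frac{152849243168958923}{12330994416}$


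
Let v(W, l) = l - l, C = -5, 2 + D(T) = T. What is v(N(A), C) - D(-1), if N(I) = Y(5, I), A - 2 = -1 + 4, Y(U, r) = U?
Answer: 3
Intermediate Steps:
D(T) = -2 + T
A = 5 (A = 2 + (-1 + 4) = 2 + 3 = 5)
N(I) = 5
v(W, l) = 0
v(N(A), C) - D(-1) = 0 - (-2 - 1) = 0 - 1*(-3) = 0 + 3 = 3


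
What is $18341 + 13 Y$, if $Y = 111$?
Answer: $19784$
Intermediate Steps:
$18341 + 13 Y = 18341 + 13 \cdot 111 = 18341 + 1443 = 19784$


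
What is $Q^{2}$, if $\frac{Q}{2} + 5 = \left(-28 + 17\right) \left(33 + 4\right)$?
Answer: $678976$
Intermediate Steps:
$Q = -824$ ($Q = -10 + 2 \left(-28 + 17\right) \left(33 + 4\right) = -10 + 2 \left(\left(-11\right) 37\right) = -10 + 2 \left(-407\right) = -10 - 814 = -824$)
$Q^{2} = \left(-824\right)^{2} = 678976$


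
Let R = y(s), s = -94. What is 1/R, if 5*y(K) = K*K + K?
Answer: 5/8742 ≈ 0.00057195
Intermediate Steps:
y(K) = K/5 + K**2/5 (y(K) = (K*K + K)/5 = (K**2 + K)/5 = (K + K**2)/5 = K/5 + K**2/5)
R = 8742/5 (R = (1/5)*(-94)*(1 - 94) = (1/5)*(-94)*(-93) = 8742/5 ≈ 1748.4)
1/R = 1/(8742/5) = 5/8742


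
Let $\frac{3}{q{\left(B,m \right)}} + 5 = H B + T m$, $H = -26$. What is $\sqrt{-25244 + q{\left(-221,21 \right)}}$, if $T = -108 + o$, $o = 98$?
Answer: $\frac{i \sqrt{772263446891}}{5531} \approx 158.88 i$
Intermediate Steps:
$T = -10$ ($T = -108 + 98 = -10$)
$q{\left(B,m \right)} = \frac{3}{-5 - 26 B - 10 m}$ ($q{\left(B,m \right)} = \frac{3}{-5 - \left(10 m + 26 B\right)} = \frac{3}{-5 - 26 B - 10 m}$)
$\sqrt{-25244 + q{\left(-221,21 \right)}} = \sqrt{-25244 + \frac{3}{-5 - -5746 - 210}} = \sqrt{-25244 + \frac{3}{-5 + 5746 - 210}} = \sqrt{-25244 + \frac{3}{5531}} = \sqrt{- \frac{139624561}{5531}} = \frac{i \sqrt{772263446891}}{5531}$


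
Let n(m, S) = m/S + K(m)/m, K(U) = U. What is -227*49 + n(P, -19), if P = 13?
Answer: -211331/19 ≈ -11123.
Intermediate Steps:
n(m, S) = 1 + m/S (n(m, S) = m/S + m/m = m/S + 1 = 1 + m/S)
-227*49 + n(P, -19) = -227*49 + (-19 + 13)/(-19) = -11123 - 1/19*(-6) = -11123 + 6/19 = -211331/19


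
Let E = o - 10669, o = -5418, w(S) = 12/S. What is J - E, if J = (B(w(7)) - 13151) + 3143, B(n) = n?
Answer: 42565/7 ≈ 6080.7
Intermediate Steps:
E = -16087 (E = -5418 - 10669 = -16087)
J = -70044/7 (J = (12/7 - 13151) + 3143 = -92045/7 + 3143 = -70044/7 ≈ -10006.)
J - E = -70044/7 - 1*(-16087) = -70044/7 + 16087 = 42565/7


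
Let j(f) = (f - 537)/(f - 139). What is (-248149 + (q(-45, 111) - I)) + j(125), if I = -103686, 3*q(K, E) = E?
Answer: -1010776/7 ≈ -1.4440e+5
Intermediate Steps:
q(K, E) = E/3
j(f) = (-537 + f)/(-139 + f)
(-248149 + (q(-45, 111) - I)) + j(125) = (-248149 + ((⅓)*111 - 1*(-103686))) + (-537 + 125)/(-139 + 125) = (-248149 + (37 + 103686)) - 412/(-14) = (-248149 + 103723) - 1/14*(-412) = -144426 + 206/7 = -1010776/7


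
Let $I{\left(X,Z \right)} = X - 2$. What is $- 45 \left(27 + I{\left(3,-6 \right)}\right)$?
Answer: $-1260$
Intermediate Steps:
$I{\left(X,Z \right)} = -2 + X$ ($I{\left(X,Z \right)} = X - 2 = -2 + X$)
$- 45 \left(27 + I{\left(3,-6 \right)}\right) = - 45 \left(27 + \left(-2 + 3\right)\right) = - 45 \left(27 + 1\right) = \left(-45\right) 28 = -1260$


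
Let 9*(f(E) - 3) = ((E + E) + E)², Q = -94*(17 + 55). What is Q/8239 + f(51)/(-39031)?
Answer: -285616164/321576409 ≈ -0.88818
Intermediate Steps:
Q = -6768 (Q = -94*72 = -6768)
f(E) = 3 + E² (f(E) = 3 + ((E + E) + E)²/9 = 3 + (2*E + E)²/9 = 3 + (3*E)²/9 = 3 + (9*E²)/9 = 3 + E²)
Q/8239 + f(51)/(-39031) = -6768/8239 + (3 + 51²)/(-39031) = -6768*1/8239 + (3 + 2601)*(-1/39031) = -6768/8239 + 2604*(-1/39031) = -6768/8239 - 2604/39031 = -285616164/321576409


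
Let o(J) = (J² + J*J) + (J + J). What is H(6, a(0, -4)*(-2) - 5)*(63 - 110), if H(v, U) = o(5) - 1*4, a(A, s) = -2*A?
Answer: -2632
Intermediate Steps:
o(J) = 2*J + 2*J² (o(J) = (J² + J²) + 2*J = 2*J² + 2*J = 2*J + 2*J²)
H(v, U) = 56 (H(v, U) = 2*5*(1 + 5) - 1*4 = 2*5*6 - 4 = 60 - 4 = 56)
H(6, a(0, -4)*(-2) - 5)*(63 - 110) = 56*(63 - 110) = 56*(-47) = -2632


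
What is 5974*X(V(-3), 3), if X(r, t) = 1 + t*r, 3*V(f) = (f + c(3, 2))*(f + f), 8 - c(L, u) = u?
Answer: -101558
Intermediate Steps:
c(L, u) = 8 - u
V(f) = 2*f*(6 + f)/3 (V(f) = ((f + (8 - 1*2))*(f + f))/3 = ((f + (8 - 2))*(2*f))/3 = ((f + 6)*(2*f))/3 = ((6 + f)*(2*f))/3 = (2*f*(6 + f))/3 = 2*f*(6 + f)/3)
X(r, t) = 1 + r*t
5974*X(V(-3), 3) = 5974*(1 + ((⅔)*(-3)*(6 - 3))*3) = 5974*(1 + ((⅔)*(-3)*3)*3) = 5974*(1 - 6*3) = 5974*(1 - 18) = 5974*(-17) = -101558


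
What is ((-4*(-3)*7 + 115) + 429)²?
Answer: 394384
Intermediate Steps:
((-4*(-3)*7 + 115) + 429)² = ((12*7 + 115) + 429)² = ((84 + 115) + 429)² = (199 + 429)² = 628² = 394384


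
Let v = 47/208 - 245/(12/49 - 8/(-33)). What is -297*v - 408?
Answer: 6098904129/40976 ≈ 1.4884e+5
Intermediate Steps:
v = -20591321/40976 (v = 47*(1/208) - 245/(12*(1/49) - 8*(-1/33)) = 47/208 - 245/(12/49 + 8/33) = 47/208 - 245/788/1617 = 47/208 - 245*1617/788 = 47/208 - 396165/788 = -20591321/40976 ≈ -502.52)
-297*v - 408 = -297*(-20591321/40976) - 408 = 6115622337/40976 - 408 = 6098904129/40976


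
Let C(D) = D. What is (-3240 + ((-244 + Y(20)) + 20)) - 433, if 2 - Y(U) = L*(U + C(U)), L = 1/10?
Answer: -3899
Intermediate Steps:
L = 1/10 ≈ 0.10000
Y(U) = 2 - U/5 (Y(U) = 2 - (U + U)/10 = 2 - 2*U/10 = 2 - U/5)
(-3240 + ((-244 + Y(20)) + 20)) - 433 = (-3240 + ((-244 + (2 - 1/5*20)) + 20)) - 433 = (-3240 + ((-244 + (2 - 4)) + 20)) - 433 = (-3240 + ((-244 - 2) + 20)) - 433 = (-3240 + (-246 + 20)) - 433 = (-3240 - 226) - 433 = -3466 - 433 = -3899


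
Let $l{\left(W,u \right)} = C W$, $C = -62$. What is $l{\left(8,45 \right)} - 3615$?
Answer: $-4111$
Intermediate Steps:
$l{\left(W,u \right)} = - 62 W$
$l{\left(8,45 \right)} - 3615 = \left(-62\right) 8 - 3615 = -496 - 3615 = -4111$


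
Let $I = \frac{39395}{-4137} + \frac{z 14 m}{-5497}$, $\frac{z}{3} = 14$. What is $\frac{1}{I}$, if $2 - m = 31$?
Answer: $- \frac{22741089}{146010191} \approx -0.15575$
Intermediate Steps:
$m = -29$ ($m = 2 - 31 = -29$)
$z = 42$ ($z = 3 \cdot 14 = 42$)
$I = - \frac{146010191}{22741089}$ ($I = \frac{39395}{-4137} + \frac{42 \cdot 14 \left(-29\right)}{-5497} = 39395 \left(- \frac{1}{4137}\right) + 588 \left(-29\right) \left(- \frac{1}{5497}\right) = - \frac{39395}{4137} - - \frac{17052}{5497} = - \frac{39395}{4137} + \frac{17052}{5497} = - \frac{146010191}{22741089} \approx -6.4205$)
$\frac{1}{I} = \frac{1}{- \frac{146010191}{22741089}} = - \frac{22741089}{146010191}$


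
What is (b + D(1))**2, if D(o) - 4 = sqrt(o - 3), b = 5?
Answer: (9 + I*sqrt(2))**2 ≈ 79.0 + 25.456*I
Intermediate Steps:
D(o) = 4 + sqrt(-3 + o) (D(o) = 4 + sqrt(o - 3) = 4 + sqrt(-3 + o))
(b + D(1))**2 = (5 + (4 + sqrt(-3 + 1)))**2 = (5 + (4 + sqrt(-2)))**2 = (5 + (4 + I*sqrt(2)))**2 = (9 + I*sqrt(2))**2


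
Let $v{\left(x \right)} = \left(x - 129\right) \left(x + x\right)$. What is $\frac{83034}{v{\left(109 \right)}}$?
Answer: $- \frac{41517}{2180} \approx -19.044$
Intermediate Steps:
$v{\left(x \right)} = 2 x \left(-129 + x\right)$ ($v{\left(x \right)} = \left(-129 + x\right) 2 x = 2 x \left(-129 + x\right)$)
$\frac{83034}{v{\left(109 \right)}} = \frac{83034}{2 \cdot 109 \left(-129 + 109\right)} = \frac{83034}{2 \cdot 109 \left(-20\right)} = \frac{83034}{-4360} = 83034 \left(- \frac{1}{4360}\right) = - \frac{41517}{2180}$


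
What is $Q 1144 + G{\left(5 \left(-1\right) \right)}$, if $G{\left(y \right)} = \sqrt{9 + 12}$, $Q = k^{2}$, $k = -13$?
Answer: $193336 + \sqrt{21} \approx 1.9334 \cdot 10^{5}$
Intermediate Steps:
$Q = 169$ ($Q = \left(-13\right)^{2} = 169$)
$G{\left(y \right)} = \sqrt{21}$
$Q 1144 + G{\left(5 \left(-1\right) \right)} = 169 \cdot 1144 + \sqrt{21} = 193336 + \sqrt{21}$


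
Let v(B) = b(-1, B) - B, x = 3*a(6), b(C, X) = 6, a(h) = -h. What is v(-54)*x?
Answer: -1080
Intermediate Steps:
x = -18 (x = 3*(-1*6) = 3*(-6) = -18)
v(B) = 6 - B
v(-54)*x = (6 - 1*(-54))*(-18) = (6 + 54)*(-18) = 60*(-18) = -1080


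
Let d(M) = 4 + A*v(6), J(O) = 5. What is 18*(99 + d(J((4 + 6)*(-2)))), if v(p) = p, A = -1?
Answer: 1746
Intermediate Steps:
d(M) = -2 (d(M) = 4 - 1*6 = 4 - 6 = -2)
18*(99 + d(J((4 + 6)*(-2)))) = 18*(99 - 2) = 18*97 = 1746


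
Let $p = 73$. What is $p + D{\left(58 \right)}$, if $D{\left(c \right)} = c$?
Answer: $131$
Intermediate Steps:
$p + D{\left(58 \right)} = 73 + 58 = 131$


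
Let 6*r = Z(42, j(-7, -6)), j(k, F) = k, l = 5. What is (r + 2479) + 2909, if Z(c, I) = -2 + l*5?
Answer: 32351/6 ≈ 5391.8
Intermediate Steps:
Z(c, I) = 23 (Z(c, I) = -2 + 5*5 = -2 + 25 = 23)
r = 23/6 (r = (⅙)*23 = 23/6 ≈ 3.8333)
(r + 2479) + 2909 = (23/6 + 2479) + 2909 = 14897/6 + 2909 = 32351/6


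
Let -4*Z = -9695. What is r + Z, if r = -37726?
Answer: -141209/4 ≈ -35302.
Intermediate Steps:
Z = 9695/4 (Z = -¼*(-9695) = 9695/4 ≈ 2423.8)
r + Z = -37726 + 9695/4 = -141209/4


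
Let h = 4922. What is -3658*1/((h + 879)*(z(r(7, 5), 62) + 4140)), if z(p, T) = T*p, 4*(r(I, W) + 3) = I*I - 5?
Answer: -1829/13446718 ≈ -0.00013602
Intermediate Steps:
r(I, W) = -17/4 + I²/4 (r(I, W) = -3 + (I*I - 5)/4 = -3 + (I² - 5)/4 = -3 + (-5 + I²)/4 = -3 + (-5/4 + I²/4) = -17/4 + I²/4)
-3658*1/((h + 879)*(z(r(7, 5), 62) + 4140)) = -3658*1/((4922 + 879)*(62*(-17/4 + (¼)*7²) + 4140)) = -3658*1/(5801*(62*(-17/4 + (¼)*49) + 4140)) = -3658*1/(5801*(62*(-17/4 + 49/4) + 4140)) = -3658*1/(5801*(62*8 + 4140)) = -3658*1/(5801*(496 + 4140)) = -3658/(4636*5801) = -3658/26893436 = -3658*1/26893436 = -1829/13446718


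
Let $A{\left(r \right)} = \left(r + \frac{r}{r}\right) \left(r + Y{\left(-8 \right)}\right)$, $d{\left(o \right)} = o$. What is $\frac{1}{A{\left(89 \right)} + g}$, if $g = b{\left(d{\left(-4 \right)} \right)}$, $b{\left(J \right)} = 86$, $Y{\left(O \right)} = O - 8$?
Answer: $\frac{1}{6656} \approx 0.00015024$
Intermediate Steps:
$Y{\left(O \right)} = -8 + O$
$g = 86$
$A{\left(r \right)} = \left(1 + r\right) \left(-16 + r\right)$ ($A{\left(r \right)} = \left(r + \frac{r}{r}\right) \left(r - 16\right) = \left(r + 1\right) \left(r - 16\right) = \left(1 + r\right) \left(-16 + r\right)$)
$\frac{1}{A{\left(89 \right)} + g} = \frac{1}{\left(-16 + 89^{2} - 1335\right) + 86} = \frac{1}{\left(-16 + 7921 - 1335\right) + 86} = \frac{1}{6570 + 86} = \frac{1}{6656}$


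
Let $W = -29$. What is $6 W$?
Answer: $-174$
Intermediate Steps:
$6 W = 6 \left(-29\right) = -174$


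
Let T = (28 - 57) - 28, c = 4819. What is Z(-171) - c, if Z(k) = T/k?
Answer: -14456/3 ≈ -4818.7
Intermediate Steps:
T = -57 (T = -29 - 28 = -57)
Z(k) = -57/k
Z(-171) - c = -57/(-171) - 1*4819 = -57*(-1/171) - 4819 = ⅓ - 4819 = -14456/3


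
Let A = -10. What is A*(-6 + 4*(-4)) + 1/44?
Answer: 9681/44 ≈ 220.02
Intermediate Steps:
A*(-6 + 4*(-4)) + 1/44 = -10*(-6 + 4*(-4)) + 1/44 = -10*(-6 - 16) + 1/44 = -10*(-22) + 1/44 = 220 + 1/44 = 9681/44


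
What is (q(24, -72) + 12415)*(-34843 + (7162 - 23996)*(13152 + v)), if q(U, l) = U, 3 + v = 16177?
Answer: -6141242855153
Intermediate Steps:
v = 16174 (v = -3 + 16177 = 16174)
(q(24, -72) + 12415)*(-34843 + (7162 - 23996)*(13152 + v)) = (24 + 12415)*(-34843 + (7162 - 23996)*(13152 + 16174)) = 12439*(-34843 - 16834*29326) = 12439*(-34843 - 493673884) = 12439*(-493708727) = -6141242855153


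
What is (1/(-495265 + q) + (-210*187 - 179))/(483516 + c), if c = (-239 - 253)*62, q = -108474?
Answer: -1984741651/22791750989 ≈ -0.087082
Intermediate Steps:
c = -30504 (c = -492*62 = -30504)
(1/(-495265 + q) + (-210*187 - 179))/(483516 + c) = (1/(-495265 - 108474) + (-210*187 - 179))/(483516 - 30504) = (1/(-603739) + (-39270 - 179))/453012 = (-1/603739 - 39449)*(1/453012) = -23816899812/603739*1/453012 = -1984741651/22791750989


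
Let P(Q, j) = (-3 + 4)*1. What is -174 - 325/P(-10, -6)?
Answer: -499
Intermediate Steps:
P(Q, j) = 1 (P(Q, j) = 1*1 = 1)
-174 - 325/P(-10, -6) = -174 - 325/1 = -174 - 325 = -499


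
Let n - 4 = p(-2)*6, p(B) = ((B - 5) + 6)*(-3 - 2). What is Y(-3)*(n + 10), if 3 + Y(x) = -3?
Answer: -264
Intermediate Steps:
Y(x) = -6 (Y(x) = -3 - 3 = -6)
p(B) = -5 - 5*B (p(B) = ((-5 + B) + 6)*(-5) = (1 + B)*(-5) = -5 - 5*B)
n = 34 (n = 4 + (-5 - 5*(-2))*6 = 4 + (-5 + 10)*6 = 4 + 5*6 = 4 + 30 = 34)
Y(-3)*(n + 10) = -6*(34 + 10) = -6*44 = -264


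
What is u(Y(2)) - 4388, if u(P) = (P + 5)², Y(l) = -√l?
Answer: -4388 + (5 - √2)² ≈ -4375.1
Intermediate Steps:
u(P) = (5 + P)²
u(Y(2)) - 4388 = (5 - √2)² - 4388 = -4388 + (5 - √2)²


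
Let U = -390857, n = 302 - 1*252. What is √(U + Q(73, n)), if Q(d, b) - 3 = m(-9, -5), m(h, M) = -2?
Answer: 2*I*√97714 ≈ 625.18*I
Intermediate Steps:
n = 50 (n = 302 - 252 = 50)
Q(d, b) = 1 (Q(d, b) = 3 - 2 = 1)
√(U + Q(73, n)) = √(-390857 + 1) = √(-390856) = 2*I*√97714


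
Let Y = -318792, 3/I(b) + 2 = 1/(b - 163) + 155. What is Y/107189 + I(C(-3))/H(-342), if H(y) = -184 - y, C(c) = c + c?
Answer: -35197027989/11834963456 ≈ -2.9740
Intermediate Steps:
C(c) = 2*c
I(b) = 3/(153 + 1/(-163 + b)) (I(b) = 3/(-2 + (1/(b - 163) + 155)) = 3/(-2 + (1/(-163 + b) + 155)) = 3/(-2 + (155 + 1/(-163 + b))) = 3/(153 + 1/(-163 + b)))
Y/107189 + I(C(-3))/H(-342) = -318792/107189 + (3*(-163 + 2*(-3))/(-24938 + 153*(2*(-3))))/(-184 - 1*(-342)) = -318792*1/107189 + (3*(-163 - 6)/(-24938 + 153*(-6)))/(-184 + 342) = -8616/2897 + (3*(-169)/(-24938 - 918))/158 = -8616/2897 + (3*(-169)/(-25856))*(1/158) = -8616/2897 + (3*(-1/25856)*(-169))*(1/158) = -8616/2897 + (507/25856)*(1/158) = -8616/2897 + 507/4085248 = -35197027989/11834963456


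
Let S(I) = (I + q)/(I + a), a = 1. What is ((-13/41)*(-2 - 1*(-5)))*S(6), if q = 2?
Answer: -312/287 ≈ -1.0871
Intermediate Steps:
S(I) = (2 + I)/(1 + I) (S(I) = (I + 2)/(I + 1) = (2 + I)/(1 + I))
((-13/41)*(-2 - 1*(-5)))*S(6) = ((-13/41)*(-2 - 1*(-5)))*((2 + 6)/(1 + 6)) = ((-13*1/41)*(-2 + 5))*(8/7) = (-13/41*3)*((1/7)*8) = -39/41*8/7 = -312/287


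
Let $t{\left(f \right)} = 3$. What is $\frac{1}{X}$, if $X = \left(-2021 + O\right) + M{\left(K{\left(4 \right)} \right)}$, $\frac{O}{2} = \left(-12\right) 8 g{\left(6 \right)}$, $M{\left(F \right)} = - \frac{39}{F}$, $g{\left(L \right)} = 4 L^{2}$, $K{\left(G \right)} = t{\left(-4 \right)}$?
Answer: $- \frac{1}{29682} \approx -3.369 \cdot 10^{-5}$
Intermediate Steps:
$K{\left(G \right)} = 3$
$O = -27648$ ($O = 2 \left(-12\right) 8 \cdot 4 \cdot 6^{2} = 2 \left(- 96 \cdot 4 \cdot 36\right) = 2 \left(\left(-96\right) 144\right) = 2 \left(-13824\right) = -27648$)
$X = -29682$ ($X = \left(-2021 - 27648\right) - \frac{39}{3} = -29669 - 13 = -29682$)
$\frac{1}{X} = \frac{1}{-29682} = - \frac{1}{29682}$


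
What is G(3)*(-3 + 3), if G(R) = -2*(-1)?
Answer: 0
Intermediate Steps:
G(R) = 2
G(3)*(-3 + 3) = 2*(-3 + 3) = 2*0 = 0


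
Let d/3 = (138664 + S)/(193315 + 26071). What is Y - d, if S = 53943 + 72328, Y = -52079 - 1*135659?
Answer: -41187883673/219386 ≈ -1.8774e+5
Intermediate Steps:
Y = -187738 (Y = -52079 - 135659 = -187738)
S = 126271
d = 794805/219386 (d = 3*((138664 + 126271)/(193315 + 26071)) = 3*(264935/219386) = 794805/219386 ≈ 3.6229)
Y - d = -187738 - 1*794805/219386 = -187738 - 794805/219386 = -41187883673/219386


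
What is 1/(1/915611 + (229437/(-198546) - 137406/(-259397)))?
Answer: -15718671501297194/9837874427927327 ≈ -1.5978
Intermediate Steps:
1/(1/915611 + (229437/(-198546) - 137406/(-259397))) = 1/(1/915611 + (229437*(-1/198546) - 137406*(-1/259397))) = 1/(1/915611 + (-76479/66182 + 137406/259397)) = 1/(1/915611 - 10744619271/17167412254) = 1/(-9837874427927327/15718671501297194) = -15718671501297194/9837874427927327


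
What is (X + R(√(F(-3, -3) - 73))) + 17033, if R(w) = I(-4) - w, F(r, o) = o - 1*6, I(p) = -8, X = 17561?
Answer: 34586 - I*√82 ≈ 34586.0 - 9.0554*I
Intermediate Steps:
F(r, o) = -6 + o (F(r, o) = o - 6 = -6 + o)
R(w) = -8 - w
(X + R(√(F(-3, -3) - 73))) + 17033 = (17561 + (-8 - √((-6 - 3) - 73))) + 17033 = (17561 + (-8 - √(-9 - 73))) + 17033 = (17561 + (-8 - √(-82))) + 17033 = (17561 + (-8 - I*√82)) + 17033 = (17553 - I*√82) + 17033 = 34586 - I*√82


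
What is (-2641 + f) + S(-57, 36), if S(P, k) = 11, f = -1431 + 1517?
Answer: -2544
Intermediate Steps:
f = 86
(-2641 + f) + S(-57, 36) = (-2641 + 86) + 11 = -2555 + 11 = -2544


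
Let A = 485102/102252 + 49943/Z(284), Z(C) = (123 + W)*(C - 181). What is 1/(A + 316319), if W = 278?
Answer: 2111657178/667969858357553 ≈ 3.1613e-6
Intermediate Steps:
Z(C) = -72581 + 401*C (Z(C) = (123 + 278)*(C - 181) = 401*(-181 + C) = -72581 + 401*C)
A = 12571469771/2111657178 (A = 485102/102252 + 49943/(-72581 + 401*284) = 485102*(1/102252) + 49943/(-72581 + 113884) = 242551/51126 + 49943/41303 = 12571469771/2111657178 ≈ 5.9534)
1/(A + 316319) = 1/(12571469771/2111657178 + 316319) = 1/(667969858357553/2111657178) = 2111657178/667969858357553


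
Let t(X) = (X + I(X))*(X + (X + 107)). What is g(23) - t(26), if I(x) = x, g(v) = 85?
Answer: -8183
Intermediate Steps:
t(X) = 2*X*(107 + 2*X) (t(X) = (X + X)*(X + (X + 107)) = (2*X)*(X + (107 + X)) = (2*X)*(107 + 2*X) = 2*X*(107 + 2*X))
g(23) - t(26) = 85 - 2*26*(107 + 2*26) = 85 - 2*26*(107 + 52) = 85 - 2*26*159 = 85 - 1*8268 = 85 - 8268 = -8183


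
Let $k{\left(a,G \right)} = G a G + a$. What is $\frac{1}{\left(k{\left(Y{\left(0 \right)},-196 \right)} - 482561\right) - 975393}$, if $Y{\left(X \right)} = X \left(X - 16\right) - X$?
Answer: $- \frac{1}{1457954} \approx -6.8589 \cdot 10^{-7}$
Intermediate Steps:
$Y{\left(X \right)} = - X + X \left(-16 + X\right)$ ($Y{\left(X \right)} = X \left(X - 16\right) - X = X \left(-16 + X\right) - X = - X + X \left(-16 + X\right)$)
$k{\left(a,G \right)} = a + a G^{2}$ ($k{\left(a,G \right)} = a G^{2} + a = a + a G^{2}$)
$\frac{1}{\left(k{\left(Y{\left(0 \right)},-196 \right)} - 482561\right) - 975393} = \frac{1}{\left(0 \left(-17 + 0\right) \left(1 + \left(-196\right)^{2}\right) - 482561\right) - 975393} = \frac{1}{\left(0 \left(-17\right) \left(1 + 38416\right) - 482561\right) - 975393} = \frac{1}{\left(0 \cdot 38417 - 482561\right) - 975393} = \frac{1}{\left(0 - 482561\right) - 975393} = \frac{1}{-482561 - 975393} = \frac{1}{-1457954} = - \frac{1}{1457954}$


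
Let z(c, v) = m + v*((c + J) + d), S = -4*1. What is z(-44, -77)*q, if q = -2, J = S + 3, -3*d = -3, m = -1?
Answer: -6774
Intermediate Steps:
S = -4
d = 1 (d = -1/3*(-3) = 1)
J = -1 (J = -4 + 3 = -1)
z(c, v) = -1 + c*v (z(c, v) = -1 + v*((c - 1) + 1) = -1 + v*((-1 + c) + 1) = -1 + v*c = -1 + c*v)
z(-44, -77)*q = (-1 - 44*(-77))*(-2) = (-1 + 3388)*(-2) = 3387*(-2) = -6774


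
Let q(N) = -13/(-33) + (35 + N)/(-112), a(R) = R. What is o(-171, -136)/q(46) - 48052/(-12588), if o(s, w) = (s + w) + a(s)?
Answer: 5574386957/3829899 ≈ 1455.5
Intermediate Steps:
q(N) = 43/528 - N/112 (q(N) = -13*(-1/33) + (35 + N)*(-1/112) = 13/33 + (-5/16 - N/112) = 43/528 - N/112)
o(s, w) = w + 2*s (o(s, w) = (s + w) + s = w + 2*s)
o(-171, -136)/q(46) - 48052/(-12588) = (-136 + 2*(-171))/(43/528 - 1/112*46) - 48052/(-12588) = (-136 - 342)/(43/528 - 23/56) - 48052*(-1/12588) = -478/(-1217/3696) + 12013/3147 = -478*(-3696/1217) + 12013/3147 = 1766688/1217 + 12013/3147 = 5574386957/3829899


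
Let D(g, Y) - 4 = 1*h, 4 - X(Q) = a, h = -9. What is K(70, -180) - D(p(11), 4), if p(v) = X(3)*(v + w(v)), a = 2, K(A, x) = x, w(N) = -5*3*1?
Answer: -175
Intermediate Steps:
w(N) = -15 (w(N) = -15*1 = -15)
X(Q) = 2 (X(Q) = 4 - 1*2 = 4 - 2 = 2)
p(v) = -30 + 2*v (p(v) = 2*(v - 15) = 2*(-15 + v) = -30 + 2*v)
D(g, Y) = -5 (D(g, Y) = 4 + 1*(-9) = 4 - 9 = -5)
K(70, -180) - D(p(11), 4) = -180 - 1*(-5) = -180 + 5 = -175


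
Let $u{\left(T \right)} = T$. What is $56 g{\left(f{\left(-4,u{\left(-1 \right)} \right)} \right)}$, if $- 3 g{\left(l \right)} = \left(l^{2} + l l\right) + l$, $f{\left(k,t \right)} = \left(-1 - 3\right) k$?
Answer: $-9856$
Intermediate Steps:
$f{\left(k,t \right)} = - 4 k$
$g{\left(l \right)} = - \frac{2 l^{2}}{3} - \frac{l}{3}$ ($g{\left(l \right)} = - \frac{\left(l^{2} + l l\right) + l}{3} = - \frac{\left(l^{2} + l^{2}\right) + l}{3} = - \frac{2 l^{2} + l}{3} = - \frac{l + 2 l^{2}}{3} = - \frac{2 l^{2}}{3} - \frac{l}{3}$)
$56 g{\left(f{\left(-4,u{\left(-1 \right)} \right)} \right)} = 56 \left(- \frac{\left(-4\right) \left(-4\right) \left(1 + 2 \left(\left(-4\right) \left(-4\right)\right)\right)}{3}\right) = 56 \left(\left(- \frac{1}{3}\right) 16 \left(1 + 2 \cdot 16\right)\right) = 56 \left(\left(- \frac{1}{3}\right) 16 \left(1 + 32\right)\right) = 56 \left(\left(- \frac{1}{3}\right) 16 \cdot 33\right) = 56 \left(-176\right) = -9856$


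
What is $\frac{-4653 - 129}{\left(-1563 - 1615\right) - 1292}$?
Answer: $\frac{797}{745} \approx 1.0698$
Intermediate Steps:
$\frac{-4653 - 129}{\left(-1563 - 1615\right) - 1292} = - \frac{4782}{-3178 - 1292} = - \frac{4782}{-4470} = \left(-4782\right) \left(- \frac{1}{4470}\right) = \frac{797}{745}$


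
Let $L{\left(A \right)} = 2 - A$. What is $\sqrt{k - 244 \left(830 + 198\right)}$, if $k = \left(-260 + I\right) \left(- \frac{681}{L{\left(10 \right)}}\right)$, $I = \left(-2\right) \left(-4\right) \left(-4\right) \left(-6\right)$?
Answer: $\frac{i \sqrt{1026482}}{2} \approx 506.58 i$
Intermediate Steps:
$I = 192$ ($I = 8 \left(-4\right) \left(-6\right) = \left(-32\right) \left(-6\right) = 192$)
$k = - \frac{11577}{2}$ ($k = \left(-260 + 192\right) \left(- \frac{681}{2 - 10}\right) = - 68 \left(- \frac{681}{2 - 10}\right) = - 68 \left(- \frac{681}{-8}\right) = - 68 \left(\left(-681\right) \left(- \frac{1}{8}\right)\right) = \left(-68\right) \frac{681}{8} = - \frac{11577}{2} \approx -5788.5$)
$\sqrt{k - 244 \left(830 + 198\right)} = \sqrt{- \frac{11577}{2} - 244 \left(830 + 198\right)} = \sqrt{- \frac{11577}{2} - 250832} = \sqrt{- \frac{513241}{2}} = \frac{i \sqrt{1026482}}{2}$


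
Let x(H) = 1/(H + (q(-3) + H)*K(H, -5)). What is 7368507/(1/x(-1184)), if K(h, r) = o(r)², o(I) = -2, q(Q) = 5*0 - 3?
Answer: -7368507/5932 ≈ -1242.2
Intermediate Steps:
q(Q) = -3 (q(Q) = 0 - 3 = -3)
K(h, r) = 4 (K(h, r) = (-2)² = 4)
x(H) = 1/(-12 + 5*H) (x(H) = 1/(H + (-3 + H)*4) = 1/(H + (-12 + 4*H)) = 1/(-12 + 5*H))
7368507/(1/x(-1184)) = 7368507/(1/(1/(-12 + 5*(-1184)))) = 7368507/(1/(1/(-12 - 5920))) = 7368507/(1/(1/(-5932))) = 7368507/(1/(-1/5932)) = 7368507/(-5932) = 7368507*(-1/5932) = -7368507/5932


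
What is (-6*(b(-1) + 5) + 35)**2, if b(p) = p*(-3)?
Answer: 169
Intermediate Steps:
b(p) = -3*p
(-6*(b(-1) + 5) + 35)**2 = (-6*(-3*(-1) + 5) + 35)**2 = (-6*(3 + 5) + 35)**2 = (-6*8 + 35)**2 = (-48 + 35)**2 = (-13)**2 = 169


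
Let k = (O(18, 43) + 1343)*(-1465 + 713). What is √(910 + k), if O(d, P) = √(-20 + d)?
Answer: √(-1009026 - 752*I*√2) ≈ 0.529 - 1004.5*I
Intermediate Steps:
k = -1009936 - 752*I*√2 (k = (√(-20 + 18) + 1343)*(-1465 + 713) = (√(-2) + 1343)*(-752) = (I*√2 + 1343)*(-752) = (1343 + I*√2)*(-752) = -1009936 - 752*I*√2 ≈ -1.0099e+6 - 1063.5*I)
√(910 + k) = √(910 + (-1009936 - 752*I*√2)) = √(-1009026 - 752*I*√2)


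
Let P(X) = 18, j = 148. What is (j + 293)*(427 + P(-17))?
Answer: 196245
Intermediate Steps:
(j + 293)*(427 + P(-17)) = (148 + 293)*(427 + 18) = 441*445 = 196245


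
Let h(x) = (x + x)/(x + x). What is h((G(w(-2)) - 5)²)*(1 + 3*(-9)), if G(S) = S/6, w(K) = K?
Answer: -26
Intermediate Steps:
G(S) = S/6 (G(S) = S*(⅙) = S/6)
h(x) = 1 (h(x) = (2*x)/((2*x)) = (2*x)*(1/(2*x)) = 1)
h((G(w(-2)) - 5)²)*(1 + 3*(-9)) = 1*(1 + 3*(-9)) = 1*(1 - 27) = 1*(-26) = -26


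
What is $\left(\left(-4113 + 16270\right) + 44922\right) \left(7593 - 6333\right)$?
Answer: $71919540$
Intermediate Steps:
$\left(\left(-4113 + 16270\right) + 44922\right) \left(7593 - 6333\right) = \left(12157 + 44922\right) 1260 = 57079 \cdot 1260 = 71919540$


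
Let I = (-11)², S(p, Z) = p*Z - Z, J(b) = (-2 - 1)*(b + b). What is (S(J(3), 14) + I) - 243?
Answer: -388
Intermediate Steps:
J(b) = -6*b
S(p, Z) = -Z + Z*p (S(p, Z) = Z*p - Z = -Z + Z*p)
I = 121
(S(J(3), 14) + I) - 243 = (14*(-1 - 6*3) + 121) - 243 = (14*(-1 - 18) + 121) - 243 = (14*(-19) + 121) - 243 = (-266 + 121) - 243 = -145 - 243 = -388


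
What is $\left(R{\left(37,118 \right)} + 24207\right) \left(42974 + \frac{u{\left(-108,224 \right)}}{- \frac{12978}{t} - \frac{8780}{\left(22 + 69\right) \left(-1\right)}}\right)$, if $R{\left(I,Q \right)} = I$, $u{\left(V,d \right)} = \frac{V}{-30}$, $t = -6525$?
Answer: $\frac{376038405538004}{360929} \approx 1.0419 \cdot 10^{9}$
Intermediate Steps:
$u{\left(V,d \right)} = - \frac{V}{30}$ ($u{\left(V,d \right)} = V \left(- \frac{1}{30}\right) = - \frac{V}{30}$)
$\left(R{\left(37,118 \right)} + 24207\right) \left(42974 + \frac{u{\left(-108,224 \right)}}{- \frac{12978}{t} - \frac{8780}{\left(22 + 69\right) \left(-1\right)}}\right) = \left(37 + 24207\right) \left(42974 + \frac{\left(- \frac{1}{30}\right) \left(-108\right)}{- \frac{12978}{-6525} - \frac{8780}{\left(22 + 69\right) \left(-1\right)}}\right) = 24244 \left(42974 + \frac{18}{5 \left(\left(-12978\right) \left(- \frac{1}{6525}\right) - \frac{8780}{91 \left(-1\right)}\right)}\right) = 24244 \left(42974 + \frac{18}{5 \left(\frac{1442}{725} - \frac{8780}{-91}\right)}\right) = 24244 \left(42974 + \frac{18}{5 \left(\frac{1442}{725} - - \frac{8780}{91}\right)}\right) = 24244 \left(42974 + \frac{18}{5 \left(\frac{1442}{725} + \frac{8780}{91}\right)}\right) = 24244 \left(42974 + \frac{18}{5 \cdot \frac{6496722}{65975}}\right) = 24244 \left(42974 + \frac{18}{5} \cdot \frac{65975}{6496722}\right) = 24244 \left(42974 + \frac{13195}{360929}\right) = 24244 \cdot \frac{15510576041}{360929} = \frac{376038405538004}{360929}$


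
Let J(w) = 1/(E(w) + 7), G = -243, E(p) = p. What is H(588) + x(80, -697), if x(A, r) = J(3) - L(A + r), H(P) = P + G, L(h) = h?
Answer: 9621/10 ≈ 962.10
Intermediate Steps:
J(w) = 1/(7 + w) (J(w) = 1/(w + 7) = 1/(7 + w))
H(P) = -243 + P (H(P) = P - 243 = -243 + P)
x(A, r) = 1/10 - A - r (x(A, r) = 1/(7 + 3) - (A + r) = 1/10 + (-A - r) = 1/10 - A - r)
H(588) + x(80, -697) = (-243 + 588) + (1/10 - 1*80 - 1*(-697)) = 345 + (1/10 - 80 + 697) = 345 + 6171/10 = 9621/10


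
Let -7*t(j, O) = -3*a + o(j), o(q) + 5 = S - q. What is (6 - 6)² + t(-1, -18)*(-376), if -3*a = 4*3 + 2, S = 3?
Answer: 4888/7 ≈ 698.29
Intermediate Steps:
a = -14/3 (a = -(4*3 + 2)/3 = -(12 + 2)/3 = -⅓*14 = -14/3 ≈ -4.6667)
o(q) = -2 - q (o(q) = -5 + (3 - q) = -2 - q)
t(j, O) = -12/7 + j/7 (t(j, O) = -(-3*(-14/3) + (-2 - j))/7 = -(14 + (-2 - j))/7 = -(12 - j)/7 = -12/7 + j/7)
(6 - 6)² + t(-1, -18)*(-376) = (6 - 6)² + (-12/7 + (⅐)*(-1))*(-376) = 0² + (-12/7 - ⅐)*(-376) = 0 - 13/7*(-376) = 0 + 4888/7 = 4888/7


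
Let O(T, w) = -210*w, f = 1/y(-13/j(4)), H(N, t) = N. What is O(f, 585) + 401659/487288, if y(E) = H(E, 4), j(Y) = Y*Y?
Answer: -3521348773/28664 ≈ -1.2285e+5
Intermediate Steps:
j(Y) = Y**2
y(E) = E
f = -16/13 (f = 1/(-13/(4**2)) = 1/(-13/16) = -16/13 ≈ -1.2308)
O(f, 585) + 401659/487288 = -210*585 + 401659/487288 = -122850 + 401659*(1/487288) = -122850 + 23627/28664 = -3521348773/28664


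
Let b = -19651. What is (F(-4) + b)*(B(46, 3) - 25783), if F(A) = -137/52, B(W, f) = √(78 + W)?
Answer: 26349942387/52 - 1021989*√31/26 ≈ 5.0651e+8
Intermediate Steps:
F(A) = -137/52 (F(A) = -137*1/52 = -137/52)
(F(-4) + b)*(B(46, 3) - 25783) = (-137/52 - 19651)*(√(78 + 46) - 25783) = -1021989*(√124 - 25783)/52 = -1021989*(2*√31 - 25783)/52 = -1021989*(-25783 + 2*√31)/52 = 26349942387/52 - 1021989*√31/26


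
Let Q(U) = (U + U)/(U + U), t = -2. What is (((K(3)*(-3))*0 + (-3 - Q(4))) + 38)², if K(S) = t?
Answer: 1156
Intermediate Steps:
Q(U) = 1 (Q(U) = (2*U)/((2*U)) = (2*U)*(1/(2*U)) = 1)
K(S) = -2
(((K(3)*(-3))*0 + (-3 - Q(4))) + 38)² = ((-2*(-3)*0 + (-3 - 1*1)) + 38)² = ((6*0 + (-3 - 1)) + 38)² = ((0 - 4) + 38)² = (-4 + 38)² = 34² = 1156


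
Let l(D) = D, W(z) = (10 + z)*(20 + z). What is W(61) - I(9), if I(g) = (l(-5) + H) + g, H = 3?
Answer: 5744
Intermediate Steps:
I(g) = -2 + g (I(g) = (-5 + 3) + g = -2 + g)
W(61) - I(9) = (200 + 61**2 + 30*61) - (-2 + 9) = (200 + 3721 + 1830) - 1*7 = 5751 - 7 = 5744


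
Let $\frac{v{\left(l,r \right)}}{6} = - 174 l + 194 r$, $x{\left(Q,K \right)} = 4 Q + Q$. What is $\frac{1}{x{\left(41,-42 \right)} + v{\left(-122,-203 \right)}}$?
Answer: $- \frac{1}{108719} \approx -9.198 \cdot 10^{-6}$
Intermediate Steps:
$x{\left(Q,K \right)} = 5 Q$
$v{\left(l,r \right)} = - 1044 l + 1164 r$ ($v{\left(l,r \right)} = 6 \left(- 174 l + 194 r\right) = - 1044 l + 1164 r$)
$\frac{1}{x{\left(41,-42 \right)} + v{\left(-122,-203 \right)}} = \frac{1}{5 \cdot 41 + \left(\left(-1044\right) \left(-122\right) + 1164 \left(-203\right)\right)} = \frac{1}{205 + \left(127368 - 236292\right)} = \frac{1}{205 - 108924} = \frac{1}{-108719} = - \frac{1}{108719}$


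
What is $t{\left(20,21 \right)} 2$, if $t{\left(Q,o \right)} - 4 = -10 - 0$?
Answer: $-12$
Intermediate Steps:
$t{\left(Q,o \right)} = -6$ ($t{\left(Q,o \right)} = 4 - 10 = -6$)
$t{\left(20,21 \right)} 2 = \left(-6\right) 2 = -12$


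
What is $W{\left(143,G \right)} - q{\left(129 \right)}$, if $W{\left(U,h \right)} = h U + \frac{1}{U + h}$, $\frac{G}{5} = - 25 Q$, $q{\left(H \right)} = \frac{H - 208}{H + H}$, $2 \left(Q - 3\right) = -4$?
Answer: $- \frac{6917485}{387} \approx -17875.0$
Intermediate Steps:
$Q = 1$ ($Q = 3 + \frac{1}{2} \left(-4\right) = 3 - 2 = 1$)
$q{\left(H \right)} = \frac{-208 + H}{2 H}$
$G = -125$ ($G = 5 \left(\left(-25\right) 1\right) = 5 \left(-25\right) = -125$)
$W{\left(U,h \right)} = \frac{1}{U + h} + U h$ ($W{\left(U,h \right)} = U h + \frac{1}{U + h} = \frac{1}{U + h} + U h$)
$W{\left(143,G \right)} - q{\left(129 \right)} = \frac{1 + 143 \left(-125\right)^{2} - 125 \cdot 143^{2}}{143 - 125} - \frac{-208 + 129}{2 \cdot 129} = \frac{1 + 143 \cdot 15625 - 2556125}{18} - \frac{1}{2} \cdot \frac{1}{129} \left(-79\right) = \frac{1 + 2234375 - 2556125}{18} - - \frac{79}{258} = \frac{1}{18} \left(-321749\right) + \frac{79}{258} = - \frac{321749}{18} + \frac{79}{258} = - \frac{6917485}{387}$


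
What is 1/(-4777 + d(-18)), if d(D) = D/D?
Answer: -1/4776 ≈ -0.00020938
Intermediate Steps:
d(D) = 1
1/(-4777 + d(-18)) = 1/(-4777 + 1) = 1/(-4776) = -1/4776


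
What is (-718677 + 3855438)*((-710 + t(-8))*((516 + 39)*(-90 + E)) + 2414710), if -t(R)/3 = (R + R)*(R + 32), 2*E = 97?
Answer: -24359003743455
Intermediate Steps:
E = 97/2 (E = (½)*97 = 97/2 ≈ 48.500)
t(R) = -6*R*(32 + R) (t(R) = -3*(R + R)*(R + 32) = -3*2*R*(32 + R) = -6*R*(32 + R))
(-718677 + 3855438)*((-710 + t(-8))*((516 + 39)*(-90 + E)) + 2414710) = (-718677 + 3855438)*((-710 - 6*(-8)*(32 - 8))*((516 + 39)*(-90 + 97/2)) + 2414710) = 3136761*((-710 - 6*(-8)*24)*(555*(-83/2)) + 2414710) = 3136761*((-710 + 1152)*(-46065/2) + 2414710) = 3136761*(442*(-46065/2) + 2414710) = 3136761*(-10180365 + 2414710) = 3136761*(-7765655) = -24359003743455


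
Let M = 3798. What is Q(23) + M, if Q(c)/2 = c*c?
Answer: 4856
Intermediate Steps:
Q(c) = 2*c² (Q(c) = 2*(c*c) = 2*c²)
Q(23) + M = 2*23² + 3798 = 2*529 + 3798 = 1058 + 3798 = 4856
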